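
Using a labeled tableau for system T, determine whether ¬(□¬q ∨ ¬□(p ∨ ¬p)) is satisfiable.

Yes, satisfiable

1. ¬(□¬q ∨ ¬□(p ∨ ¬p)), w0
2. ¬□¬q, w0
3. □(p ∨ ¬p), w0
4. p ∨ ¬p, w0
5. ¬p, w0
6. q, w1
7. p ∨ ¬p, w1
8. ¬p, w1
Accessibility: w0Rw0, w0Rw1, w1Rw1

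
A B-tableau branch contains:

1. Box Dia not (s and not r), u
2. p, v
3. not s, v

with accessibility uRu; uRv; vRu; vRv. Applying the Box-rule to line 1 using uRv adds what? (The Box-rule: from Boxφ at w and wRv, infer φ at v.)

Dia not (s and not r), v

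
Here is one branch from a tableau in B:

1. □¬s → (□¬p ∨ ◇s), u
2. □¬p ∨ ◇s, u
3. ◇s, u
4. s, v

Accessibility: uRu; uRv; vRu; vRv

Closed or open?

No atom appears with both signs at the same world.

Not closed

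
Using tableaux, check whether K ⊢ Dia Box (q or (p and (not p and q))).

Not valid

Tableau for the negation not Dia Box (q or (p and (not p and q))):
1. not Dia Box (q or (p and (not p and q))), w0
The negation has an open branch (countermodel exists).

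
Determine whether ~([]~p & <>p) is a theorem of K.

Tableau for the negation []~p & <>p:
1. []~p & <>p, 0
2. []~p, 0
3. <>p, 0
4. p, 1
5. ~p, 1
Accessibility: 0R1
Branch closes: p and ~p both at 1.
All branches of the negation close; one closing branch shown above.

Yes, valid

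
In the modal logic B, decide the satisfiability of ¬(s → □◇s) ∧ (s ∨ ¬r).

1. ¬(s → □◇s) ∧ (s ∨ ¬r), w0
2. ¬(s → □◇s), w0
3. s ∨ ¬r, w0
4. s, w0
5. ¬□◇s, w0
6. ¬r, w0
7. ¬◇s, w1
8. ¬s, w0
Accessibility: w0Rw0, w0Rw1, w1Rw0, w1Rw1
Branch closes: s and ¬s both at w0.
All branches of the tableau close; one closing branch shown above.

No, unsatisfiable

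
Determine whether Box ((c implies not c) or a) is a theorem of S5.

No, not valid

Tableau for the negation not Box ((c implies not c) or a):
1. not Box ((c implies not c) or a), w0
2. not ((c implies not c) or a), w1
3. not (c implies not c), w1
4. not a, w1
5. c, w1
Accessibility: w0Rw0, w0Rw1, w1Rw0, w1Rw1
The negation has an open branch (countermodel exists).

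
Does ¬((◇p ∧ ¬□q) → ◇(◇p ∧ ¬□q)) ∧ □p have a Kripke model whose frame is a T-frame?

Unsatisfiable

1. ¬((◇p ∧ ¬□q) → ◇(◇p ∧ ¬□q)) ∧ □p, u
2. ¬((◇p ∧ ¬□q) → ◇(◇p ∧ ¬□q)), u   [∧-rule on 1]
3. □p, u   [∧-rule on 1]
4. ◇p ∧ ¬□q, u   [¬→-rule on 2]
5. ¬◇(◇p ∧ ¬□q), u   [¬→-rule on 2]
6. ◇p, u   [∧-rule on 4]
7. ¬□q, u   [∧-rule on 4]
8. p, u   [□-rule on 3 via uRu]
9. ¬(◇p ∧ ¬□q), u   [¬◇-rule on 5 via uRu]
10. □q, u   [¬∧-rule on 9 (branches; this branch)]
11. q, u   [□-rule on 10 via uRu]
12. p, v   [◇-rule on 6: fresh world v, uRv]
13. ¬(◇p ∧ ¬□q), v   [¬◇-rule on 5 via uRv]
14. q, v   [□-rule on 10 via uRv]
15. □q, v   [¬∧-rule on 13 (branches; this branch)]
16. ¬q, w   [¬□-rule on 7: fresh world w, uRw]
17. p, w   [□-rule on 3 via uRw]
18. ¬(◇p ∧ ¬□q), w   [¬◇-rule on 5 via uRw]
19. q, w   [□-rule on 10 via uRw]
Accessibility: uRu, uRv, uRw, vRv, wRw
Branch closes: q and ¬q both at w.
Every branch closes; the branch above is one of them.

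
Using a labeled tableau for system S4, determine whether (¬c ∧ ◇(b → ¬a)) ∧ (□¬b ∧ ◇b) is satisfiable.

1. (¬c ∧ ◇(b → ¬a)) ∧ (□¬b ∧ ◇b), w0
2. ¬c ∧ ◇(b → ¬a), w0   [∧-rule on 1]
3. □¬b ∧ ◇b, w0   [∧-rule on 1]
4. ¬c, w0   [∧-rule on 2]
5. ◇(b → ¬a), w0   [∧-rule on 2]
6. □¬b, w0   [∧-rule on 3]
7. ◇b, w0   [∧-rule on 3]
8. ¬b, w0   [□-rule on 6 via w0Rw0]
9. b → ¬a, w1   [◇-rule on 5: fresh world w1, w0Rw1]
10. ¬b, w1   [□-rule on 6 via w0Rw1]
11. ¬a, w1   [→-rule on 9 (branches; this branch)]
12. b, w2   [◇-rule on 7: fresh world w2, w0Rw2]
13. ¬b, w2   [□-rule on 6 via w0Rw2]
Accessibility: w0Rw0, w0Rw1, w0Rw2, w1Rw1, w2Rw2
Branch closes: b and ¬b both at w2.
All branches of the tableau close; one closing branch shown above.

Unsatisfiable (every branch closes)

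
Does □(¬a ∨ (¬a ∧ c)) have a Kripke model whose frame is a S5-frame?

1. □(¬a ∨ (¬a ∧ c)), 0
2. ¬a ∨ (¬a ∧ c), 0   [□-rule on 1 via 0R0]
3. ¬a ∧ c, 0   [∨-rule on 2 (branches; this branch)]
4. ¬a, 0   [∧-rule on 3]
5. c, 0   [∧-rule on 3]
Accessibility: 0R0

Yes, satisfiable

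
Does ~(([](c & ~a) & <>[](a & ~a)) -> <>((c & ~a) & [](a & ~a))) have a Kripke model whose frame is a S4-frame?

Unsatisfiable

1. ~(([](c & ~a) & <>[](a & ~a)) -> <>((c & ~a) & [](a & ~a))), w0
2. [](c & ~a) & <>[](a & ~a), w0
3. ~<>((c & ~a) & [](a & ~a)), w0
4. [](c & ~a), w0
5. <>[](a & ~a), w0
6. ~((c & ~a) & [](a & ~a)), w0
7. c & ~a, w0
8. c, w0
9. ~a, w0
10. ~[](a & ~a), w0
11. [](a & ~a), w1
12. ~((c & ~a) & [](a & ~a)), w1
13. c & ~a, w1
14. c, w1
15. ~a, w1
16. a & ~a, w1
17. a, w1
Accessibility: w0Rw0, w0Rw1, w1Rw1
Branch closes: a and ~a both at w1.
All branches of the tableau close; one closing branch shown above.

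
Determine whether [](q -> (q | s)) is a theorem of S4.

Tableau for the negation ~[](q -> (q | s)):
1. ~[](q -> (q | s)), 0
2. ~(q -> (q | s)), 1
3. q, 1
4. ~(q | s), 1
5. ~q, 1
6. ~s, 1
Accessibility: 0R0, 0R1, 1R1
Branch closes: q and ~q both at 1.
Every branch of the negation's tableau closes; the branch above is one of them.

Yes, valid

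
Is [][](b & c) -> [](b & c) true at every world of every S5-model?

Yes, valid

Tableau for the negation ~([][](b & c) -> [](b & c)):
1. ~([][](b & c) -> [](b & c)), 0
2. [][](b & c), 0
3. ~[](b & c), 0
4. [](b & c), 0
5. b & c, 0
6. b, 0
7. c, 0
8. ~(b & c), 1
9. [](b & c), 1
10. b & c, 1
11. b, 1
12. c, 1
13. ~c, 1
Accessibility: 0R0, 0R1, 1R0, 1R1
Branch closes: c and ~c both at 1.
Every branch of the negation's tableau closes; the branch above is one of them.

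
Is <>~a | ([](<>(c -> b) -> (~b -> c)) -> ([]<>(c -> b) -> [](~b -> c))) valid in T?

Tableau for the negation ~(<>~a | ([](<>(c -> b) -> (~b -> c)) -> ([]<>(c -> b) -> [](~b -> c)))):
1. ~(<>~a | ([](<>(c -> b) -> (~b -> c)) -> ([]<>(c -> b) -> [](~b -> c)))), w0
2. ~<>~a, w0
3. ~([](<>(c -> b) -> (~b -> c)) -> ([]<>(c -> b) -> [](~b -> c))), w0
4. [](<>(c -> b) -> (~b -> c)), w0
5. ~([]<>(c -> b) -> [](~b -> c)), w0
6. []<>(c -> b), w0
7. ~[](~b -> c), w0
8. a, w0
9. <>(c -> b) -> (~b -> c), w0
10. <>(c -> b), w0
11. ~b -> c, w0
12. c, w0
13. ~(~b -> c), w1
14. ~b, w1
15. ~c, w1
16. a, w1
17. <>(c -> b) -> (~b -> c), w1
18. <>(c -> b), w1
19. ~<>(c -> b), w1
20. ~(c -> b), w1
21. c, w1
Accessibility: w0Rw0, w0Rw1, w1Rw1
Branch closes: c and ~c both at w1.
All branches of the negation close; one closing branch shown above.

Valid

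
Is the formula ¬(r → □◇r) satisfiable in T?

Satisfiable (open branch found)

1. ¬(r → □◇r), 0
2. r, 0
3. ¬□◇r, 0
4. ¬◇r, 1
5. ¬r, 1
Accessibility: 0R0, 0R1, 1R1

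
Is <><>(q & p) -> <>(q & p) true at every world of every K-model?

Invalid (countermodel exists)

Tableau for the negation ~(<><>(q & p) -> <>(q & p)):
1. ~(<><>(q & p) -> <>(q & p)), 0
2. <><>(q & p), 0
3. ~<>(q & p), 0
4. <>(q & p), 1
5. ~(q & p), 1
6. ~p, 1
7. q & p, 2
8. q, 2
9. p, 2
Accessibility: 0R1, 1R2
The negation has an open branch (countermodel exists).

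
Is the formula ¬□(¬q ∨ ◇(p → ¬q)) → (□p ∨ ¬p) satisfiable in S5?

Satisfiable

1. ¬□(¬q ∨ ◇(p → ¬q)) → (□p ∨ ¬p), u
2. □p ∨ ¬p, u
3. ¬p, u
Accessibility: uRu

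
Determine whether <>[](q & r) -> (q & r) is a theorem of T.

Not valid

Tableau for the negation ~(<>[](q & r) -> (q & r)):
1. ~(<>[](q & r) -> (q & r)), w0
2. <>[](q & r), w0
3. ~(q & r), w0
4. ~r, w0
5. [](q & r), w1
6. q & r, w1
7. q, w1
8. r, w1
Accessibility: w0Rw0, w0Rw1, w1Rw1
The negation has an open branch (countermodel exists).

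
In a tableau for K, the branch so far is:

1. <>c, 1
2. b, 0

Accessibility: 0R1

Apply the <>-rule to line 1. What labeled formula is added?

a fresh world 2 with 1R2, and c at 2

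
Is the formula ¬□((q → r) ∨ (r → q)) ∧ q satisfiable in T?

1. ¬□((q → r) ∨ (r → q)) ∧ q, w0
2. ¬□((q → r) ∨ (r → q)), w0
3. q, w0
4. ¬((q → r) ∨ (r → q)), w1
5. ¬(q → r), w1
6. ¬(r → q), w1
7. q, w1
8. ¬r, w1
9. r, w1
10. ¬q, w1
Accessibility: w0Rw0, w0Rw1, w1Rw1
Branch closes: r and ¬r both at w1.
(One branch shown.) All branches close.

Unsatisfiable (every branch closes)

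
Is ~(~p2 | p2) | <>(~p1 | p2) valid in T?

Not valid

Tableau for the negation ~(~(~p2 | p2) | <>(~p1 | p2)):
1. ~(~(~p2 | p2) | <>(~p1 | p2)), w0
2. ~p2 | p2, w0
3. ~<>(~p1 | p2), w0
4. ~(~p1 | p2), w0
5. p1, w0
6. ~p2, w0
Accessibility: w0Rw0
The negation has an open branch (countermodel exists).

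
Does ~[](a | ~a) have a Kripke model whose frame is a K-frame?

Unsatisfiable

1. ~[](a | ~a), u
2. ~(a | ~a), v   [~[]-rule on 1: fresh world v, uRv]
3. ~a, v   [~|-rule on 2]
4. a, v   [~|-rule on 2]
Accessibility: uRv
Branch closes: a and ~a both at v.
Every branch closes; the branch above is one of them.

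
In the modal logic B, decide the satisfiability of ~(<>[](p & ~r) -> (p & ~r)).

No, unsatisfiable

1. ~(<>[](p & ~r) -> (p & ~r)), u
2. <>[](p & ~r), u
3. ~(p & ~r), u
4. r, u
5. [](p & ~r), v
6. p & ~r, u
7. p, u
8. ~r, u
Accessibility: uRu, uRv, vRu, vRv
Branch closes: r and ~r both at u.
(One branch shown.) All branches close.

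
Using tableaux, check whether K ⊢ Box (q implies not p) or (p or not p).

Yes, valid

Tableau for the negation not (Box (q implies not p) or (p or not p)):
1. not (Box (q implies not p) or (p or not p)), u
2. not Box (q implies not p), u   [neg-or-rule on 1]
3. not (p or not p), u   [neg-or-rule on 1]
4. not p, u   [neg-or-rule on 3]
5. p, u   [neg-or-rule on 3]
Branch closes: p and not p both at u.
All branches of the negation close; one closing branch shown above.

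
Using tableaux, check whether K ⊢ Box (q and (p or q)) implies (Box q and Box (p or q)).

Yes, valid

Tableau for the negation not (Box (q and (p or q)) implies (Box q and Box (p or q))):
1. not (Box (q and (p or q)) implies (Box q and Box (p or q))), w0
2. Box (q and (p or q)), w0
3. not (Box q and Box (p or q)), w0
4. not Box (p or q), w0
5. not (p or q), w1
6. not p, w1
7. not q, w1
8. q and (p or q), w1
9. q, w1
10. p or q, w1
Accessibility: w0Rw1
Branch closes: q and not q both at w1.
All branches of the negation close; one closing branch shown above.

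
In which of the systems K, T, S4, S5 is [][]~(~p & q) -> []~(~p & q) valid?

T, S4, S5

T-tableau for the negation ~([][]~(~p & q) -> []~(~p & q)):
1. ~([][]~(~p & q) -> []~(~p & q)), u
2. [][]~(~p & q), u   [~->-rule on 1]
3. ~[]~(~p & q), u   [~->-rule on 1]
4. []~(~p & q), u   [[]-rule on 2 via uRu]
5. ~(~p & q), u   [[]-rule on 4 via uRu]
6. ~q, u   [~&-rule on 5 (branches; this branch)]
7. ~p & q, v   [~[]-rule on 3: fresh world v, uRv]
8. ~p, v   [&-rule on 7]
9. q, v   [&-rule on 7]
10. []~(~p & q), v   [[]-rule on 2 via uRv]
11. ~(~p & q), v   [[]-rule on 4 via uRv]
12. ~q, v   [~&-rule on 11 (branches; this branch)]
Accessibility: uRu, uRv, vRv
Branch closes: q and ~q both at v.
Every branch closes (one shown): valid in T, hence also in S4, S5 (every theorem of T is a theorem of S4 and S5).
K-tableau for the negation ~([][]~(~p & q) -> []~(~p & q)):
1. ~([][]~(~p & q) -> []~(~p & q)), u
2. [][]~(~p & q), u   [~->-rule on 1]
3. ~[]~(~p & q), u   [~->-rule on 1]
4. ~p & q, v   [~[]-rule on 3: fresh world v, uRv]
5. ~p, v   [&-rule on 4]
6. q, v   [&-rule on 4]
7. []~(~p & q), v   [[]-rule on 2 via uRv]
Accessibility: uRv
Complete open branch: countermodel on a K-frame, so not valid in K.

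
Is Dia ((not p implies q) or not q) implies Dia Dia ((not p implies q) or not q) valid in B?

Valid in B

Tableau for the negation not (Dia ((not p implies q) or not q) implies Dia Dia ((not p implies q) or not q)):
1. not (Dia ((not p implies q) or not q) implies Dia Dia ((not p implies q) or not q)), 0
2. Dia ((not p implies q) or not q), 0
3. not Dia Dia ((not p implies q) or not q), 0
4. not Dia ((not p implies q) or not q), 0
5. not ((not p implies q) or not q), 0
6. not (not p implies q), 0
7. q, 0
8. not p, 0
9. not q, 0
Accessibility: 0R0
Branch closes: q and not q both at 0.
All branches of the negation close; one closing branch shown above.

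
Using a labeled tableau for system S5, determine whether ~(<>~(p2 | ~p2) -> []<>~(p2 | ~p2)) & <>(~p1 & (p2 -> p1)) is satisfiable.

Unsatisfiable

1. ~(<>~(p2 | ~p2) -> []<>~(p2 | ~p2)) & <>(~p1 & (p2 -> p1)), u
2. ~(<>~(p2 | ~p2) -> []<>~(p2 | ~p2)), u   [&-rule on 1]
3. <>(~p1 & (p2 -> p1)), u   [&-rule on 1]
4. <>~(p2 | ~p2), u   [~->-rule on 2]
5. ~[]<>~(p2 | ~p2), u   [~->-rule on 2]
6. ~p1 & (p2 -> p1), v   [<>-rule on 3: fresh world v, uRv]
7. ~p1, v   [&-rule on 6]
8. p2 -> p1, v   [&-rule on 6]
9. ~p2, v   [->-rule on 8 (branches; this branch)]
10. ~(p2 | ~p2), w   [<>-rule on 4: fresh world w, uRw]
11. ~p2, w   [~|-rule on 10]
12. p2, w   [~|-rule on 10]
Accessibility: uRu, uRv, uRw, vRu, vRv, vRw, wRu, wRv, wRw
Branch closes: p2 and ~p2 both at w.
(One branch shown.) All branches close.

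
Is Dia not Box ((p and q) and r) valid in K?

Tableau for the negation not Dia not Box ((p and q) and r):
1. not Dia not Box ((p and q) and r), 0
The negation has an open branch (countermodel exists).

Not valid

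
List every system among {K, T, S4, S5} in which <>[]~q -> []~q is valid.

S5

S4-tableau for the negation ~(<>[]~q -> []~q):
1. ~(<>[]~q -> []~q), u
2. <>[]~q, u
3. ~[]~q, u
4. []~q, v
5. ~q, v
6. q, w
Accessibility: uRu, uRv, uRw, vRv, wRw
Complete open branch: countermodel on an S4-frame, so not valid in S4, nor in K, T (the same frame is also a K-frame and a T-frame).
S5-tableau for the negation ~(<>[]~q -> []~q):
1. ~(<>[]~q -> []~q), u
2. <>[]~q, u
3. ~[]~q, u
4. []~q, v
5. ~q, u
6. ~q, v
7. q, w
8. ~q, w
Accessibility: uRu, uRv, uRw, vRu, vRv, vRw, wRu, wRv, wRw
Branch closes: q and ~q both at w.
Every branch closes (one shown): valid in S5.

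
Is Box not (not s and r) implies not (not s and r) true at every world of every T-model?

Valid

Tableau for the negation not (Box not (not s and r) implies not (not s and r)):
1. not (Box not (not s and r) implies not (not s and r)), w0
2. Box not (not s and r), w0
3. not s and r, w0
4. not s, w0
5. r, w0
6. not (not s and r), w0
7. not r, w0
Accessibility: w0Rw0
Branch closes: r and not r both at w0.
All branches of the negation close; one closing branch shown above.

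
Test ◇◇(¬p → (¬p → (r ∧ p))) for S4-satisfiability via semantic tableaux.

Satisfiable

1. ◇◇(¬p → (¬p → (r ∧ p))), u
2. ◇(¬p → (¬p → (r ∧ p))), v   [◇-rule on 1: fresh world v, uRv]
3. ¬p → (¬p → (r ∧ p)), w   [◇-rule on 2: fresh world w, vRw]
4. ¬p → (r ∧ p), w   [→-rule on 3 (branches; this branch)]
5. r ∧ p, w   [→-rule on 4 (branches; this branch)]
6. r, w   [∧-rule on 5]
7. p, w   [∧-rule on 5]
Accessibility: uRu, uRv, uRw, vRv, vRw, wRw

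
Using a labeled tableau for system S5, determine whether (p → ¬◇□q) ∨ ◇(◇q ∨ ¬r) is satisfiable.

Satisfiable (open branch found)

1. (p → ¬◇□q) ∨ ◇(◇q ∨ ¬r), w0
2. ◇(◇q ∨ ¬r), w0   [∨-rule on 1 (branches; this branch)]
3. ◇q ∨ ¬r, w1   [◇-rule on 2: fresh world w1, w0Rw1]
4. ¬r, w1   [∨-rule on 3 (branches; this branch)]
Accessibility: w0Rw0, w0Rw1, w1Rw0, w1Rw1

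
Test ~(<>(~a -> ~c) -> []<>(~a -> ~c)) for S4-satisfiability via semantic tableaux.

1. ~(<>(~a -> ~c) -> []<>(~a -> ~c)), 0
2. <>(~a -> ~c), 0
3. ~[]<>(~a -> ~c), 0
4. ~a -> ~c, 1
5. ~c, 1
6. ~<>(~a -> ~c), 2
7. ~(~a -> ~c), 2
8. ~a, 2
9. c, 2
Accessibility: 0R0, 0R1, 0R2, 1R1, 2R2

Yes, satisfiable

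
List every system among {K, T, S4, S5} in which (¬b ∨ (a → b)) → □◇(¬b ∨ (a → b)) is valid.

T, S4, S5

T-tableau for the negation ¬((¬b ∨ (a → b)) → □◇(¬b ∨ (a → b))):
1. ¬((¬b ∨ (a → b)) → □◇(¬b ∨ (a → b))), 0
2. ¬b ∨ (a → b), 0
3. ¬□◇(¬b ∨ (a → b)), 0
4. a → b, 0
5. b, 0
6. ¬◇(¬b ∨ (a → b)), 1
7. ¬(¬b ∨ (a → b)), 1
8. b, 1
9. ¬(a → b), 1
10. a, 1
11. ¬b, 1
Accessibility: 0R0, 0R1, 1R1
Branch closes: b and ¬b both at 1.
Every branch closes (one shown): valid in T, hence also in S4, S5 (every theorem of T is a theorem of S4 and S5).
K-tableau for the negation ¬((¬b ∨ (a → b)) → □◇(¬b ∨ (a → b))):
1. ¬((¬b ∨ (a → b)) → □◇(¬b ∨ (a → b))), 0
2. ¬b ∨ (a → b), 0
3. ¬□◇(¬b ∨ (a → b)), 0
4. a → b, 0
5. b, 0
6. ¬◇(¬b ∨ (a → b)), 1
Accessibility: 0R1
Complete open branch: countermodel on a K-frame, so not valid in K.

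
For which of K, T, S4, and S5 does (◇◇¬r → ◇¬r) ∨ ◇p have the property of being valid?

S4, S5

S4-tableau for the negation ¬((◇◇¬r → ◇¬r) ∨ ◇p):
1. ¬((◇◇¬r → ◇¬r) ∨ ◇p), u
2. ¬(◇◇¬r → ◇¬r), u   [¬∨-rule on 1]
3. ¬◇p, u   [¬∨-rule on 1]
4. ◇◇¬r, u   [¬→-rule on 2]
5. ¬◇¬r, u   [¬→-rule on 2]
6. ¬p, u   [¬◇-rule on 3 via uRu]
7. r, u   [¬◇-rule on 5 via uRu]
8. ◇¬r, v   [◇-rule on 4: fresh world v, uRv]
9. ¬p, v   [¬◇-rule on 3 via uRv]
10. r, v   [¬◇-rule on 5 via uRv]
11. ¬r, w   [◇-rule on 8: fresh world w, vRw]
12. ¬p, w   [¬◇-rule on 3 via uRw]
13. r, w   [¬◇-rule on 5 via uRw]
Accessibility: uRu, uRv, uRw, vRv, vRw, wRw
Branch closes: r and ¬r both at w.
Every branch closes (one shown): valid in S4, hence also in S5 (every theorem of S4 is a theorem of S5).
T-tableau for the negation ¬((◇◇¬r → ◇¬r) ∨ ◇p):
1. ¬((◇◇¬r → ◇¬r) ∨ ◇p), u
2. ¬(◇◇¬r → ◇¬r), u   [¬∨-rule on 1]
3. ¬◇p, u   [¬∨-rule on 1]
4. ◇◇¬r, u   [¬→-rule on 2]
5. ¬◇¬r, u   [¬→-rule on 2]
6. ¬p, u   [¬◇-rule on 3 via uRu]
7. r, u   [¬◇-rule on 5 via uRu]
8. ◇¬r, v   [◇-rule on 4: fresh world v, uRv]
9. ¬p, v   [¬◇-rule on 3 via uRv]
10. r, v   [¬◇-rule on 5 via uRv]
11. ¬r, w   [◇-rule on 8: fresh world w, vRw]
Accessibility: uRu, uRv, vRv, vRw, wRw
Complete open branch: countermodel on a T-frame, so not valid in T, nor in K (the same frame is also a K-frame).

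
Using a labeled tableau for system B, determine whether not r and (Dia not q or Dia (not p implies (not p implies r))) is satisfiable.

Satisfiable

1. not r and (Dia not q or Dia (not p implies (not p implies r))), u
2. not r, u
3. Dia not q or Dia (not p implies (not p implies r)), u
4. Dia (not p implies (not p implies r)), u
5. not p implies (not p implies r), v
6. not p implies r, v
7. r, v
Accessibility: uRu, uRv, vRu, vRv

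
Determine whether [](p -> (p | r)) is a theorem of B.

Yes, valid

Tableau for the negation ~[](p -> (p | r)):
1. ~[](p -> (p | r)), w0
2. ~(p -> (p | r)), w1   [~[]-rule on 1: fresh world w1, w0Rw1]
3. p, w1   [~->-rule on 2]
4. ~(p | r), w1   [~->-rule on 2]
5. ~p, w1   [~|-rule on 4]
6. ~r, w1   [~|-rule on 4]
Accessibility: w0Rw0, w0Rw1, w1Rw0, w1Rw1
Branch closes: p and ~p both at w1.
Every branch of the negation's tableau closes; the branch above is one of them.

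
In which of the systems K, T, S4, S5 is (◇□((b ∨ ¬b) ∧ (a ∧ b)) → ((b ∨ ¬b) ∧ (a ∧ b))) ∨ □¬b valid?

S4-tableau for the negation ¬((◇□((b ∨ ¬b) ∧ (a ∧ b)) → ((b ∨ ¬b) ∧ (a ∧ b))) ∨ □¬b):
1. ¬((◇□((b ∨ ¬b) ∧ (a ∧ b)) → ((b ∨ ¬b) ∧ (a ∧ b))) ∨ □¬b), u
2. ¬(◇□((b ∨ ¬b) ∧ (a ∧ b)) → ((b ∨ ¬b) ∧ (a ∧ b))), u
3. ¬□¬b, u
4. ◇□((b ∨ ¬b) ∧ (a ∧ b)), u
5. ¬((b ∨ ¬b) ∧ (a ∧ b)), u
6. ¬(a ∧ b), u
7. ¬b, u
8. b, v
9. □((b ∨ ¬b) ∧ (a ∧ b)), w
10. (b ∨ ¬b) ∧ (a ∧ b), w
11. b ∨ ¬b, w
12. a ∧ b, w
13. a, w
14. b, w
Accessibility: uRu, uRv, uRw, vRv, wRw
Complete open branch: countermodel on an S4-frame, so not valid in S4, nor in K, T (the same frame is also a K-frame and a T-frame).
S5-tableau for the negation ¬((◇□((b ∨ ¬b) ∧ (a ∧ b)) → ((b ∨ ¬b) ∧ (a ∧ b))) ∨ □¬b):
1. ¬((◇□((b ∨ ¬b) ∧ (a ∧ b)) → ((b ∨ ¬b) ∧ (a ∧ b))) ∨ □¬b), u
2. ¬(◇□((b ∨ ¬b) ∧ (a ∧ b)) → ((b ∨ ¬b) ∧ (a ∧ b))), u
3. ¬□¬b, u
4. ◇□((b ∨ ¬b) ∧ (a ∧ b)), u
5. ¬((b ∨ ¬b) ∧ (a ∧ b)), u
6. ¬(a ∧ b), u
7. ¬b, u
8. b, v
9. □((b ∨ ¬b) ∧ (a ∧ b)), w
10. (b ∨ ¬b) ∧ (a ∧ b), u
11. b ∨ ¬b, u
12. a ∧ b, u
13. a, u
14. b, u
Accessibility: uRu, uRv, uRw, vRu, vRv, vRw, wRu, wRv, wRw
Branch closes: b and ¬b both at u.
Every branch closes (one shown): valid in S5.

S5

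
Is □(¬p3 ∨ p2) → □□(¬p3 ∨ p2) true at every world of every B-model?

Tableau for the negation ¬(□(¬p3 ∨ p2) → □□(¬p3 ∨ p2)):
1. ¬(□(¬p3 ∨ p2) → □□(¬p3 ∨ p2)), u
2. □(¬p3 ∨ p2), u
3. ¬□□(¬p3 ∨ p2), u
4. ¬p3 ∨ p2, u
5. p2, u
6. ¬□(¬p3 ∨ p2), v
7. ¬p3 ∨ p2, v
8. p2, v
9. ¬(¬p3 ∨ p2), w
10. p3, w
11. ¬p2, w
Accessibility: uRu, uRv, vRu, vRv, vRw, wRv, wRw
The negation has an open branch (countermodel exists).

Not valid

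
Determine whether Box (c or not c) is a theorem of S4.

Yes, valid

Tableau for the negation not Box (c or not c):
1. not Box (c or not c), w0
2. not (c or not c), w1
3. not c, w1
4. c, w1
Accessibility: w0Rw0, w0Rw1, w1Rw1
Branch closes: c and not c both at w1.
Every branch of the negation's tableau closes; the branch above is one of them.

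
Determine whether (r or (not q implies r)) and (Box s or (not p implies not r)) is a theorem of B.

Tableau for the negation not ((r or (not q implies r)) and (Box s or (not p implies not r))):
1. not ((r or (not q implies r)) and (Box s or (not p implies not r))), u
2. not (Box s or (not p implies not r)), u   [neg-and-rule on 1 (branches; this branch)]
3. not Box s, u   [neg-or-rule on 2]
4. not (not p implies not r), u   [neg-or-rule on 2]
5. not p, u   [neg-implies-rule on 4]
6. r, u   [neg-implies-rule on 4]
7. not s, v   [neg-Box-rule on 3: fresh world v, uRv]
Accessibility: uRu, uRv, vRu, vRv
The negation has an open branch (countermodel exists).

Not valid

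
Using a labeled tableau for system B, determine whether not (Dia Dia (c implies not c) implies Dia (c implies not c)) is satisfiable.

1. not (Dia Dia (c implies not c) implies Dia (c implies not c)), u
2. Dia Dia (c implies not c), u
3. not Dia (c implies not c), u
4. not (c implies not c), u
5. c, u
6. Dia (c implies not c), v
7. not (c implies not c), v
8. c, v
9. c implies not c, w
10. not c, w
Accessibility: uRu, uRv, vRu, vRv, vRw, wRv, wRw

Yes, satisfiable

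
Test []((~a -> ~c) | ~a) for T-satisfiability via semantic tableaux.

1. []((~a -> ~c) | ~a), u
2. (~a -> ~c) | ~a, u   [[]-rule on 1 via uRu]
3. ~a, u   [|-rule on 2 (branches; this branch)]
Accessibility: uRu

Satisfiable (open branch found)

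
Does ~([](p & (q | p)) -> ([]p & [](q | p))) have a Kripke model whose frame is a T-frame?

1. ~([](p & (q | p)) -> ([]p & [](q | p))), 0
2. [](p & (q | p)), 0
3. ~([]p & [](q | p)), 0
4. p & (q | p), 0
5. p, 0
6. q | p, 0
7. ~[](q | p), 0
8. ~(q | p), 1
9. ~q, 1
10. ~p, 1
11. p & (q | p), 1
12. p, 1
13. q | p, 1
Accessibility: 0R0, 0R1, 1R1
Branch closes: p and ~p both at 1.
Every branch closes; the branch above is one of them.

Unsatisfiable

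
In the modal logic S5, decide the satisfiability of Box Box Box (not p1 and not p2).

Satisfiable

1. Box Box Box (not p1 and not p2), 0
2. Box Box (not p1 and not p2), 0   [Box-rule on 1 via 0R0]
3. Box (not p1 and not p2), 0   [Box-rule on 2 via 0R0]
4. not p1 and not p2, 0   [Box-rule on 3 via 0R0]
5. not p1, 0   [and-rule on 4]
6. not p2, 0   [and-rule on 4]
Accessibility: 0R0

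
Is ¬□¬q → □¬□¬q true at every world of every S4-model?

Not valid

Tableau for the negation ¬(¬□¬q → □¬□¬q):
1. ¬(¬□¬q → □¬□¬q), u
2. ¬□¬q, u
3. ¬□¬□¬q, u
4. q, v
5. □¬q, w
6. ¬q, w
Accessibility: uRu, uRv, uRw, vRv, wRw
The negation has an open branch (countermodel exists).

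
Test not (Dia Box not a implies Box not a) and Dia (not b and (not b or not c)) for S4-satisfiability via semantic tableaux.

Yes, satisfiable

1. not (Dia Box not a implies Box not a) and Dia (not b and (not b or not c)), 0
2. not (Dia Box not a implies Box not a), 0
3. Dia (not b and (not b or not c)), 0
4. Dia Box not a, 0
5. not Box not a, 0
6. not b and (not b or not c), 1
7. not b, 1
8. not b or not c, 1
9. not c, 1
10. Box not a, 2
11. not a, 2
12. a, 3
Accessibility: 0R0, 0R1, 0R2, 0R3, 1R1, 2R2, 3R3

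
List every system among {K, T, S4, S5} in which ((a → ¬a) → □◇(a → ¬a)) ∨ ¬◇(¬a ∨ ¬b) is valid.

S5-tableau for the negation ¬(((a → ¬a) → □◇(a → ¬a)) ∨ ¬◇(¬a ∨ ¬b)):
1. ¬(((a → ¬a) → □◇(a → ¬a)) ∨ ¬◇(¬a ∨ ¬b)), u
2. ¬((a → ¬a) → □◇(a → ¬a)), u
3. ◇(¬a ∨ ¬b), u
4. a → ¬a, u
5. ¬□◇(a → ¬a), u
6. ¬a, u
7. ¬a ∨ ¬b, v
8. ¬b, v
9. ¬◇(a → ¬a), w
10. ¬(a → ¬a), u
11. a, u
Accessibility: uRu, uRv, uRw, vRu, vRv, vRw, wRu, wRv, wRw
Branch closes: a and ¬a both at u.
Every branch closes (one shown): valid in S5.
S4-tableau for the negation ¬(((a → ¬a) → □◇(a → ¬a)) ∨ ¬◇(¬a ∨ ¬b)):
1. ¬(((a → ¬a) → □◇(a → ¬a)) ∨ ¬◇(¬a ∨ ¬b)), u
2. ¬((a → ¬a) → □◇(a → ¬a)), u
3. ◇(¬a ∨ ¬b), u
4. a → ¬a, u
5. ¬□◇(a → ¬a), u
6. ¬a, u
7. ¬a ∨ ¬b, v
8. ¬b, v
9. ¬◇(a → ¬a), w
10. ¬(a → ¬a), w
11. a, w
Accessibility: uRu, uRv, uRw, vRv, wRw
Complete open branch: countermodel on an S4-frame, so not valid in S4, nor in K, T (the same frame is also a K-frame and a T-frame).

S5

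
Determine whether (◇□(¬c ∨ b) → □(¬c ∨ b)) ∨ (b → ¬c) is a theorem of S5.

Tableau for the negation ¬((◇□(¬c ∨ b) → □(¬c ∨ b)) ∨ (b → ¬c)):
1. ¬((◇□(¬c ∨ b) → □(¬c ∨ b)) ∨ (b → ¬c)), 0
2. ¬(◇□(¬c ∨ b) → □(¬c ∨ b)), 0   [¬∨-rule on 1]
3. ¬(b → ¬c), 0   [¬∨-rule on 1]
4. ◇□(¬c ∨ b), 0   [¬→-rule on 2]
5. ¬□(¬c ∨ b), 0   [¬→-rule on 2]
6. b, 0   [¬→-rule on 3]
7. c, 0   [¬→-rule on 3]
8. □(¬c ∨ b), 1   [◇-rule on 4: fresh world 1, 0R1]
9. ¬c ∨ b, 0   [□-rule on 8 via 1R0]
10. ¬c ∨ b, 1   [□-rule on 8 via 1R1]
11. b, 1   [∨-rule on 10 (branches; this branch)]
12. ¬(¬c ∨ b), 2   [¬□-rule on 5: fresh world 2, 0R2]
13. c, 2   [¬∨-rule on 12]
14. ¬b, 2   [¬∨-rule on 12]
15. ¬c ∨ b, 2   [□-rule on 8 via 1R2]
16. b, 2   [∨-rule on 15 (branches; this branch)]
Accessibility: 0R0, 0R1, 0R2, 1R0, 1R1, 1R2, 2R0, 2R1, 2R2
Branch closes: b and ¬b both at 2.
Every branch of the negation's tableau closes; the branch above is one of them.

Yes, valid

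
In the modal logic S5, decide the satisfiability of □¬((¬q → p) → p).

1. □¬((¬q → p) → p), u
2. ¬((¬q → p) → p), u   [□-rule on 1 via uRu]
3. ¬q → p, u   [¬→-rule on 2]
4. ¬p, u   [¬→-rule on 2]
5. q, u   [→-rule on 3 (branches; this branch)]
Accessibility: uRu

Satisfiable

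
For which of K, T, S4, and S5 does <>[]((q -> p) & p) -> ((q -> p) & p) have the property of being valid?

S5

S5-tableau for the negation ~(<>[]((q -> p) & p) -> ((q -> p) & p)):
1. ~(<>[]((q -> p) & p) -> ((q -> p) & p)), 0
2. <>[]((q -> p) & p), 0   [~->-rule on 1]
3. ~((q -> p) & p), 0   [~->-rule on 1]
4. ~(q -> p), 0   [~&-rule on 3 (branches; this branch)]
5. q, 0   [~->-rule on 4]
6. ~p, 0   [~->-rule on 4]
7. []((q -> p) & p), 1   [<>-rule on 2: fresh world 1, 0R1]
8. (q -> p) & p, 0   [[]-rule on 7 via 1R0]
9. q -> p, 0   [&-rule on 8]
10. p, 0   [&-rule on 8]
Accessibility: 0R0, 0R1, 1R0, 1R1
Branch closes: p and ~p both at 0.
Every branch closes (one shown): valid in S5.
S4-tableau for the negation ~(<>[]((q -> p) & p) -> ((q -> p) & p)):
1. ~(<>[]((q -> p) & p) -> ((q -> p) & p)), 0
2. <>[]((q -> p) & p), 0   [~->-rule on 1]
3. ~((q -> p) & p), 0   [~->-rule on 1]
4. ~p, 0   [~&-rule on 3 (branches; this branch)]
5. []((q -> p) & p), 1   [<>-rule on 2: fresh world 1, 0R1]
6. (q -> p) & p, 1   [[]-rule on 5 via 1R1]
7. q -> p, 1   [&-rule on 6]
8. p, 1   [&-rule on 6]
Accessibility: 0R0, 0R1, 1R1
Complete open branch: countermodel on an S4-frame, so not valid in S4, nor in K, T (the same frame is also a K-frame and a T-frame).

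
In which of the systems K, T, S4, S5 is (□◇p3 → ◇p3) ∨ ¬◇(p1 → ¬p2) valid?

T, S4, S5

K-tableau for the negation ¬((□◇p3 → ◇p3) ∨ ¬◇(p1 → ¬p2)):
1. ¬((□◇p3 → ◇p3) ∨ ¬◇(p1 → ¬p2)), w0
2. ¬(□◇p3 → ◇p3), w0
3. ◇(p1 → ¬p2), w0
4. □◇p3, w0
5. ¬◇p3, w0
6. p1 → ¬p2, w1
7. ◇p3, w1
8. ¬p3, w1
9. ¬p2, w1
10. p3, w2
Accessibility: w0Rw1, w1Rw2
Complete open branch: countermodel on a K-frame, so not valid in K.
T-tableau for the negation ¬((□◇p3 → ◇p3) ∨ ¬◇(p1 → ¬p2)):
1. ¬((□◇p3 → ◇p3) ∨ ¬◇(p1 → ¬p2)), w0
2. ¬(□◇p3 → ◇p3), w0
3. ◇(p1 → ¬p2), w0
4. □◇p3, w0
5. ¬◇p3, w0
6. ◇p3, w0
7. ¬p3, w0
8. p1 → ¬p2, w1
9. ◇p3, w1
10. ¬p3, w1
11. ¬p2, w1
12. p3, w2
13. ◇p3, w2
14. ¬p3, w2
Accessibility: w0Rw0, w0Rw1, w0Rw2, w1Rw1, w2Rw2
Branch closes: p3 and ¬p3 both at w2.
Every branch closes (one shown): valid in T, hence also in S4, S5 (every theorem of T is a theorem of S4 and S5).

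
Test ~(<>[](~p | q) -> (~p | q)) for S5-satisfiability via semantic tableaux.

1. ~(<>[](~p | q) -> (~p | q)), w0
2. <>[](~p | q), w0
3. ~(~p | q), w0
4. p, w0
5. ~q, w0
6. [](~p | q), w1
7. ~p | q, w0
8. ~p | q, w1
9. q, w0
Accessibility: w0Rw0, w0Rw1, w1Rw0, w1Rw1
Branch closes: q and ~q both at w0.
(One branch shown.) All branches close.

Unsatisfiable (every branch closes)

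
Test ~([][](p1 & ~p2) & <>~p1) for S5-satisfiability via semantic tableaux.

Satisfiable

1. ~([][](p1 & ~p2) & <>~p1), 0
2. ~<>~p1, 0   [~&-rule on 1 (branches; this branch)]
3. p1, 0   [~<>-rule on 2 via 0R0]
Accessibility: 0R0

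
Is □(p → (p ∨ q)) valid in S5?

Tableau for the negation ¬□(p → (p ∨ q)):
1. ¬□(p → (p ∨ q)), u
2. ¬(p → (p ∨ q)), v
3. p, v
4. ¬(p ∨ q), v
5. ¬p, v
6. ¬q, v
Accessibility: uRu, uRv, vRu, vRv
Branch closes: p and ¬p both at v.
Every branch of the negation's tableau closes; the branch above is one of them.

Yes, valid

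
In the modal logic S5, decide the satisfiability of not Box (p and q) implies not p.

1. not Box (p and q) implies not p, u
2. not p, u
Accessibility: uRu

Satisfiable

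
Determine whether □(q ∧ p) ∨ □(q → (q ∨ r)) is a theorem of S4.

Tableau for the negation ¬(□(q ∧ p) ∨ □(q → (q ∨ r))):
1. ¬(□(q ∧ p) ∨ □(q → (q ∨ r))), 0
2. ¬□(q ∧ p), 0   [¬∨-rule on 1]
3. ¬□(q → (q ∨ r)), 0   [¬∨-rule on 1]
4. ¬(q ∧ p), 1   [¬□-rule on 2: fresh world 1, 0R1]
5. ¬p, 1   [¬∧-rule on 4 (branches; this branch)]
6. ¬(q → (q ∨ r)), 2   [¬□-rule on 3: fresh world 2, 0R2]
7. q, 2   [¬→-rule on 6]
8. ¬(q ∨ r), 2   [¬→-rule on 6]
9. ¬q, 2   [¬∨-rule on 8]
10. ¬r, 2   [¬∨-rule on 8]
Accessibility: 0R0, 0R1, 0R2, 1R1, 2R2
Branch closes: q and ¬q both at 2.
All branches of the negation close; one closing branch shown above.

Valid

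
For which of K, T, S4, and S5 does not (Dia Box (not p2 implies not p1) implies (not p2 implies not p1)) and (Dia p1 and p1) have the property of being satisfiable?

K, T, S4

S5-tableau for the formula:
1. not (Dia Box (not p2 implies not p1) implies (not p2 implies not p1)) and (Dia p1 and p1), 0
2. not (Dia Box (not p2 implies not p1) implies (not p2 implies not p1)), 0   [and-rule on 1]
3. Dia p1 and p1, 0   [and-rule on 1]
4. Dia Box (not p2 implies not p1), 0   [neg-implies-rule on 2]
5. not (not p2 implies not p1), 0   [neg-implies-rule on 2]
6. Dia p1, 0   [and-rule on 3]
7. p1, 0   [and-rule on 3]
8. not p2, 0   [neg-implies-rule on 5]
9. Box (not p2 implies not p1), 1   [Dia-rule on 4: fresh world 1, 0R1]
10. not p2 implies not p1, 0   [Box-rule on 9 via 1R0]
11. not p2 implies not p1, 1   [Box-rule on 9 via 1R1]
12. not p1, 0   [implies-rule on 10 (branches; this branch)]
Accessibility: 0R0, 0R1, 1R0, 1R1
Branch closes: p1 and not p1 both at 0.
Every branch closes (one shown): unsatisfiable in S5.
S4-tableau for the formula:
1. not (Dia Box (not p2 implies not p1) implies (not p2 implies not p1)) and (Dia p1 and p1), 0
2. not (Dia Box (not p2 implies not p1) implies (not p2 implies not p1)), 0   [and-rule on 1]
3. Dia p1 and p1, 0   [and-rule on 1]
4. Dia Box (not p2 implies not p1), 0   [neg-implies-rule on 2]
5. not (not p2 implies not p1), 0   [neg-implies-rule on 2]
6. Dia p1, 0   [and-rule on 3]
7. p1, 0   [and-rule on 3]
8. not p2, 0   [neg-implies-rule on 5]
9. Box (not p2 implies not p1), 1   [Dia-rule on 4: fresh world 1, 0R1]
10. not p2 implies not p1, 1   [Box-rule on 9 via 1R1]
11. not p1, 1   [implies-rule on 10 (branches; this branch)]
12. p1, 2   [Dia-rule on 6: fresh world 2, 0R2]
Accessibility: 0R0, 0R1, 0R2, 1R1, 2R2
Complete open branch: satisfiable in S4, hence also in K, T (this S4-model is also a K-model and a T-model).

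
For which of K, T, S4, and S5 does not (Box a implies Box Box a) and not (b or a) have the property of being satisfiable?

T-tableau for the formula:
1. not (Box a implies Box Box a) and not (b or a), w0
2. not (Box a implies Box Box a), w0   [and-rule on 1]
3. not (b or a), w0   [and-rule on 1]
4. Box a, w0   [neg-implies-rule on 2]
5. not Box Box a, w0   [neg-implies-rule on 2]
6. not b, w0   [neg-or-rule on 3]
7. not a, w0   [neg-or-rule on 3]
8. a, w0   [Box-rule on 4 via w0Rw0]
Accessibility: w0Rw0
Branch closes: a and not a both at w0.
Every branch closes (one shown): unsatisfiable in T, hence also in S4, S5 (every S4/S5-frame is a T-frame).
K-tableau for the formula:
1. not (Box a implies Box Box a) and not (b or a), w0
2. not (Box a implies Box Box a), w0   [and-rule on 1]
3. not (b or a), w0   [and-rule on 1]
4. Box a, w0   [neg-implies-rule on 2]
5. not Box Box a, w0   [neg-implies-rule on 2]
6. not b, w0   [neg-or-rule on 3]
7. not a, w0   [neg-or-rule on 3]
8. not Box a, w1   [neg-Box-rule on 5: fresh world w1, w0Rw1]
9. a, w1   [Box-rule on 4 via w0Rw1]
10. not a, w2   [neg-Box-rule on 8: fresh world w2, w1Rw2]
Accessibility: w0Rw1, w1Rw2
Complete open branch: satisfiable in K.

K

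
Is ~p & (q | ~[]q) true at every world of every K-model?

Invalid (countermodel exists)

Tableau for the negation ~(~p & (q | ~[]q)):
1. ~(~p & (q | ~[]q)), u
2. ~(q | ~[]q), u
3. ~q, u
4. []q, u
The negation has an open branch (countermodel exists).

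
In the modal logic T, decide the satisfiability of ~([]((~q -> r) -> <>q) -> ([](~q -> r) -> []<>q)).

No, unsatisfiable

1. ~([]((~q -> r) -> <>q) -> ([](~q -> r) -> []<>q)), w0
2. []((~q -> r) -> <>q), w0
3. ~([](~q -> r) -> []<>q), w0
4. [](~q -> r), w0
5. ~[]<>q, w0
6. (~q -> r) -> <>q, w0
7. ~q -> r, w0
8. <>q, w0
9. r, w0
10. ~<>q, w1
11. (~q -> r) -> <>q, w1
12. ~q -> r, w1
13. ~q, w1
14. <>q, w1
15. r, w1
16. q, w2
17. (~q -> r) -> <>q, w2
18. ~q -> r, w2
19. <>q, w2
20. r, w2
21. q, w3
22. ~q, w3
Accessibility: w0Rw0, w0Rw1, w0Rw2, w1Rw1, w1Rw3, w2Rw2, w3Rw3
Branch closes: q and ~q both at w3.
Every branch closes; the branch above is one of them.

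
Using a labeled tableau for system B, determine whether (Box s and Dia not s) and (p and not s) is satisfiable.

1. (Box s and Dia not s) and (p and not s), u
2. Box s and Dia not s, u
3. p and not s, u
4. Box s, u
5. Dia not s, u
6. p, u
7. not s, u
8. s, u
Accessibility: uRu
Branch closes: s and not s both at u.
(One branch shown.) All branches close.

No, unsatisfiable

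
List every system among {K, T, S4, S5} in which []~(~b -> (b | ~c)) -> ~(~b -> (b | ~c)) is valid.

K-tableau for the negation ~([]~(~b -> (b | ~c)) -> ~(~b -> (b | ~c))):
1. ~([]~(~b -> (b | ~c)) -> ~(~b -> (b | ~c))), w0
2. []~(~b -> (b | ~c)), w0   [~->-rule on 1]
3. ~b -> (b | ~c), w0   [~->-rule on 1]
4. b | ~c, w0   [->-rule on 3 (branches; this branch)]
5. ~c, w0   [|-rule on 4 (branches; this branch)]
Complete open branch: countermodel on a K-frame, so not valid in K.
T-tableau for the negation ~([]~(~b -> (b | ~c)) -> ~(~b -> (b | ~c))):
1. ~([]~(~b -> (b | ~c)) -> ~(~b -> (b | ~c))), w0
2. []~(~b -> (b | ~c)), w0   [~->-rule on 1]
3. ~b -> (b | ~c), w0   [~->-rule on 1]
4. ~(~b -> (b | ~c)), w0   [[]-rule on 2 via w0Rw0]
5. ~b, w0   [~->-rule on 4]
6. ~(b | ~c), w0   [~->-rule on 4]
7. c, w0   [~|-rule on 6]
8. b | ~c, w0   [->-rule on 3 (branches; this branch)]
9. ~c, w0   [|-rule on 8 (branches; this branch)]
Accessibility: w0Rw0
Branch closes: c and ~c both at w0.
Every branch closes (one shown): valid in T, hence also in S4, S5 (every theorem of T is a theorem of S4 and S5).

T, S4, S5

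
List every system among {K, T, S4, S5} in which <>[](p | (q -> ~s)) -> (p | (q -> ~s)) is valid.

S5-tableau for the negation ~(<>[](p | (q -> ~s)) -> (p | (q -> ~s))):
1. ~(<>[](p | (q -> ~s)) -> (p | (q -> ~s))), u
2. <>[](p | (q -> ~s)), u   [~->-rule on 1]
3. ~(p | (q -> ~s)), u   [~->-rule on 1]
4. ~p, u   [~|-rule on 3]
5. ~(q -> ~s), u   [~|-rule on 3]
6. q, u   [~->-rule on 5]
7. s, u   [~->-rule on 5]
8. [](p | (q -> ~s)), v   [<>-rule on 2: fresh world v, uRv]
9. p | (q -> ~s), u   [[]-rule on 8 via vRu]
10. p | (q -> ~s), v   [[]-rule on 8 via vRv]
11. q -> ~s, u   [|-rule on 9 (branches; this branch)]
12. q -> ~s, v   [|-rule on 10 (branches; this branch)]
13. ~s, u   [->-rule on 11 (branches; this branch)]
Accessibility: uRu, uRv, vRu, vRv
Branch closes: s and ~s both at u.
Every branch closes (one shown): valid in S5.
S4-tableau for the negation ~(<>[](p | (q -> ~s)) -> (p | (q -> ~s))):
1. ~(<>[](p | (q -> ~s)) -> (p | (q -> ~s))), u
2. <>[](p | (q -> ~s)), u   [~->-rule on 1]
3. ~(p | (q -> ~s)), u   [~->-rule on 1]
4. ~p, u   [~|-rule on 3]
5. ~(q -> ~s), u   [~|-rule on 3]
6. q, u   [~->-rule on 5]
7. s, u   [~->-rule on 5]
8. [](p | (q -> ~s)), v   [<>-rule on 2: fresh world v, uRv]
9. p | (q -> ~s), v   [[]-rule on 8 via vRv]
10. q -> ~s, v   [|-rule on 9 (branches; this branch)]
11. ~s, v   [->-rule on 10 (branches; this branch)]
Accessibility: uRu, uRv, vRv
Complete open branch: countermodel on an S4-frame, so not valid in S4, nor in K, T (the same frame is also a K-frame and a T-frame).

S5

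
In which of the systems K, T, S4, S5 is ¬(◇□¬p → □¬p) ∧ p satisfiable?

S4-tableau for the formula:
1. ¬(◇□¬p → □¬p) ∧ p, w0
2. ¬(◇□¬p → □¬p), w0   [∧-rule on 1]
3. p, w0   [∧-rule on 1]
4. ◇□¬p, w0   [¬→-rule on 2]
5. ¬□¬p, w0   [¬→-rule on 2]
6. □¬p, w1   [◇-rule on 4: fresh world w1, w0Rw1]
7. ¬p, w1   [□-rule on 6 via w1Rw1]
8. p, w2   [¬□-rule on 5: fresh world w2, w0Rw2]
Accessibility: w0Rw0, w0Rw1, w0Rw2, w1Rw1, w2Rw2
Complete open branch: satisfiable in S4, hence also in K, T (this S4-model is also a K-model and a T-model).
S5-tableau for the formula:
1. ¬(◇□¬p → □¬p) ∧ p, w0
2. ¬(◇□¬p → □¬p), w0   [∧-rule on 1]
3. p, w0   [∧-rule on 1]
4. ◇□¬p, w0   [¬→-rule on 2]
5. ¬□¬p, w0   [¬→-rule on 2]
6. □¬p, w1   [◇-rule on 4: fresh world w1, w0Rw1]
7. ¬p, w0   [□-rule on 6 via w1Rw0]
Accessibility: w0Rw0, w0Rw1, w1Rw0, w1Rw1
Branch closes: p and ¬p both at w0.
Every branch closes (one shown): unsatisfiable in S5.

K, T, S4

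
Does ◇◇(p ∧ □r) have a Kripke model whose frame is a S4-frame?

1. ◇◇(p ∧ □r), w0
2. ◇(p ∧ □r), w1
3. p ∧ □r, w2
4. p, w2
5. □r, w2
6. r, w2
Accessibility: w0Rw0, w0Rw1, w0Rw2, w1Rw1, w1Rw2, w2Rw2

Yes, satisfiable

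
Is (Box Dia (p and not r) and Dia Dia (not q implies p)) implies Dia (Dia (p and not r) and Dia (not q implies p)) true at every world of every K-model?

Tableau for the negation not ((Box Dia (p and not r) and Dia Dia (not q implies p)) implies Dia (Dia (p and not r) and Dia (not q implies p))):
1. not ((Box Dia (p and not r) and Dia Dia (not q implies p)) implies Dia (Dia (p and not r) and Dia (not q implies p))), w0
2. Box Dia (p and not r) and Dia Dia (not q implies p), w0
3. not Dia (Dia (p and not r) and Dia (not q implies p)), w0
4. Box Dia (p and not r), w0
5. Dia Dia (not q implies p), w0
6. Dia (not q implies p), w1
7. not (Dia (p and not r) and Dia (not q implies p)), w1
8. Dia (p and not r), w1
9. not Dia (p and not r), w1
10. not q implies p, w2
11. not (p and not r), w2
12. p, w2
13. r, w2
14. p and not r, w3
15. p, w3
16. not r, w3
17. not (p and not r), w3
18. r, w3
Accessibility: w0Rw1, w1Rw2, w1Rw3
Branch closes: r and not r both at w3.
Every branch of the negation's tableau closes; the branch above is one of them.

Valid in K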